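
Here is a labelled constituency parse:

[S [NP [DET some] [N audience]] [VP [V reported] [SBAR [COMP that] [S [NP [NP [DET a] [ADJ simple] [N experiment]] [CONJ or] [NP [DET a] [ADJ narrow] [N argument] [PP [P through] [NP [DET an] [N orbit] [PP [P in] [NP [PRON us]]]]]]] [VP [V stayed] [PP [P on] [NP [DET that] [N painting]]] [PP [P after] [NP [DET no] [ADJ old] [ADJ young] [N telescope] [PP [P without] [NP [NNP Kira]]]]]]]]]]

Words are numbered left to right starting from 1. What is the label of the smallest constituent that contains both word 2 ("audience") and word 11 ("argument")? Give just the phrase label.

S

The smallest bracket enclosing both words is [S some audience reported that a simple experiment or a narrow argument through an orbit in us stayed on that painting after no old young telescope without Kira], so the label is S.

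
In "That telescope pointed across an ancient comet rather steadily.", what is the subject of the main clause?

"that telescope" is the NP that combines with the VP headed by "pointed" to form the main clause — the subject.

that telescope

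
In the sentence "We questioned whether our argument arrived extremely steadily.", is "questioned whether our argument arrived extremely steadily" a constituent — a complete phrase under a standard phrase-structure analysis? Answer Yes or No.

Yes

The sequence corresponds to a single VP node — the verb phrase "questioned whether our argument arrived extremely steadily".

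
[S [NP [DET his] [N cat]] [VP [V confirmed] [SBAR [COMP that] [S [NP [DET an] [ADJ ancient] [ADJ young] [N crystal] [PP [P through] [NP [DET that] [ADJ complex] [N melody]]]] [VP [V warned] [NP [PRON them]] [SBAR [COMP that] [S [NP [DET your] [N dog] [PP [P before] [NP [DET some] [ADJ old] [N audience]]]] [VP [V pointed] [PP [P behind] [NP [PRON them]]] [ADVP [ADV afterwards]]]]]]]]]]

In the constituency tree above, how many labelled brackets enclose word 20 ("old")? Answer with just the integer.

11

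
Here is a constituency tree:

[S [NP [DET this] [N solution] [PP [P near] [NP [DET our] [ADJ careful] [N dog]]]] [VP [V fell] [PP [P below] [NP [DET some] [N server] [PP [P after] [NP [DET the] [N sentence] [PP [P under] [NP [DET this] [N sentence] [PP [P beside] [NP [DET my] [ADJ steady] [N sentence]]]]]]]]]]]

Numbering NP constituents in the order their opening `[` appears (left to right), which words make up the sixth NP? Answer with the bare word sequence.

The NP opening brackets appear, in order, over: "this solution near our careful dog"; "our careful dog"; "some server after the sentence under this sentence beside my steady sentence"; "the sentence under this sentence beside my steady sentence"; "this sentence beside my steady sentence"; "my steady sentence". The sixth one spans "my steady sentence".

my steady sentence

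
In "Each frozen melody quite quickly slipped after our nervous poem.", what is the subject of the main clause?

each frozen melody

The subject of the main clause is the NP immediately before the verb "slipped": "each frozen melody".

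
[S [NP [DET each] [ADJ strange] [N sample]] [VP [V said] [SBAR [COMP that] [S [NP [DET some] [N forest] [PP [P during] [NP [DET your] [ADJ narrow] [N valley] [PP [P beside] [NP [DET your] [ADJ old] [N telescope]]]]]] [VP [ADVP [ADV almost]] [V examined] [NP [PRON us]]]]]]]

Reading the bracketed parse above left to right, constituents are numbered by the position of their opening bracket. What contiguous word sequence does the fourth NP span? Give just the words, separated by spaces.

your old telescope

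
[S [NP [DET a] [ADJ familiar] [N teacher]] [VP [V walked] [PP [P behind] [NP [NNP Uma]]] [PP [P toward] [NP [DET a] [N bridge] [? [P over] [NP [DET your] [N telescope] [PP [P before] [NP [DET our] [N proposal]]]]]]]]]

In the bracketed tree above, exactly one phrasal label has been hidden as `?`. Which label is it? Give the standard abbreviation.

PP

A constituent whose immediate children are P 'over', NP is a prepositional phrase: PP.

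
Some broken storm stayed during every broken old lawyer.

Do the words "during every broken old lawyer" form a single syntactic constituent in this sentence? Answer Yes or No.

"during every broken old lawyer" is exactly the prepositional phrase [PP during every broken old lawyer], a complete constituent.

Yes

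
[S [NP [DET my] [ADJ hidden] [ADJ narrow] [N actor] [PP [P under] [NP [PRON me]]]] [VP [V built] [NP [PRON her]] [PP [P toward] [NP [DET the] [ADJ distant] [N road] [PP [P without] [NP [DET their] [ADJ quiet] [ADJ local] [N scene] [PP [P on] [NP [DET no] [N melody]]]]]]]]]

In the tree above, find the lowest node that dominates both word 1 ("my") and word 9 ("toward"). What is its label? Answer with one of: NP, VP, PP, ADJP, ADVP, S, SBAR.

Word 1 lies under S → NP → DET; word 9 lies under S → VP → PP → P. The lowest shared node is the S.

S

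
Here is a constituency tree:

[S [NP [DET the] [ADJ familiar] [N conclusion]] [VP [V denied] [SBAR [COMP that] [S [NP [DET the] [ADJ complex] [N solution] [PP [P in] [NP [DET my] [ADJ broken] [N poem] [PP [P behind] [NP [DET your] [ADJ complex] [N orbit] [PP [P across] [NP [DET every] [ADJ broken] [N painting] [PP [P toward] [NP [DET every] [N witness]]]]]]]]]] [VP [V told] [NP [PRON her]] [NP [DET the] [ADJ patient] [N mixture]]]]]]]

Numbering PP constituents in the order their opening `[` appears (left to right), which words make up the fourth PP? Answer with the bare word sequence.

toward every witness

The PP opening brackets appear, in order, over: "in my broken poem behind your complex orbit across every broken painting toward every witness"; "behind your complex orbit across every broken painting toward every witness"; "across every broken painting toward every witness"; "toward every witness". The fourth one spans "toward every witness".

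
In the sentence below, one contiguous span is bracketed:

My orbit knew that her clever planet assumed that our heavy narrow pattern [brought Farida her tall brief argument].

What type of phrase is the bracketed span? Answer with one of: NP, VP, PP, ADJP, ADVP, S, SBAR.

VP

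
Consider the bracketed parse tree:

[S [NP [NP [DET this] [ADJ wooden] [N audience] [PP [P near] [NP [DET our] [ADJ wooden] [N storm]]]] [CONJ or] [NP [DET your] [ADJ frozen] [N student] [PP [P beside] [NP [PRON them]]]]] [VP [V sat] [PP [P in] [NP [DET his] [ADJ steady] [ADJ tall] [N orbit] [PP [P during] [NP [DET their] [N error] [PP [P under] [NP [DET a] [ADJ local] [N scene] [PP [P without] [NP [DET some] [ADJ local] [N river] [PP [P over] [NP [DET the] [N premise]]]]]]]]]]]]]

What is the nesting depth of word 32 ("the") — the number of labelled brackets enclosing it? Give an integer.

13

Counting open brackets not yet closed at "the": [S [VP [PP [NP [PP [NP [PP [NP [PP [NP [PP [NP [DET = 13.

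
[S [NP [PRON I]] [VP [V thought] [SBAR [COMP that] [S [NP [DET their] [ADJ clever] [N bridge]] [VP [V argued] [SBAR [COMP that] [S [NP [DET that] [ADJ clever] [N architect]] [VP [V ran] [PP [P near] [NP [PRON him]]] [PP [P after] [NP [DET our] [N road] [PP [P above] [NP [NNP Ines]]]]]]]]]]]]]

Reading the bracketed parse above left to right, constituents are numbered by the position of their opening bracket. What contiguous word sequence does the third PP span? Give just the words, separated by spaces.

Opening `[PP` markers occur at word positions 13, 15, 18; the third of these opens the constituent [PP above Ines].

above Ines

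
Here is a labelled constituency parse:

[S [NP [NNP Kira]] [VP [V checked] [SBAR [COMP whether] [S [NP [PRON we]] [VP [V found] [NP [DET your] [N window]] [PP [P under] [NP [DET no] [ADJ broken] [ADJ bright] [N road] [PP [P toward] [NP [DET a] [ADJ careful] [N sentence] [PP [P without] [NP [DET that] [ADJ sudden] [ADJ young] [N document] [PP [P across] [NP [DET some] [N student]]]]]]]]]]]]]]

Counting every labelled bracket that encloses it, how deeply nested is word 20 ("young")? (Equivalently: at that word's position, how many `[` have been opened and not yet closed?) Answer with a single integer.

12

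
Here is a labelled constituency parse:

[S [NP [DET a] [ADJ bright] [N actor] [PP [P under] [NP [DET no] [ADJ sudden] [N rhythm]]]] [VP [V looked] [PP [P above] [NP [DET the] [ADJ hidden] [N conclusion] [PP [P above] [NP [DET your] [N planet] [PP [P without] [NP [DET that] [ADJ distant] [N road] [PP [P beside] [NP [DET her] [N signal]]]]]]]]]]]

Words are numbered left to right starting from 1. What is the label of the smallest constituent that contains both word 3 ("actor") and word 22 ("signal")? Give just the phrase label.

The smallest bracket enclosing both words is [S a bright actor under no sudden rhythm looked above the hidden conclusion above your planet without that distant road beside her signal], so the label is S.

S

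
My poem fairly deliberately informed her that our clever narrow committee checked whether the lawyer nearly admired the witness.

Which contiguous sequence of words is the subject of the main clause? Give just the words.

my poem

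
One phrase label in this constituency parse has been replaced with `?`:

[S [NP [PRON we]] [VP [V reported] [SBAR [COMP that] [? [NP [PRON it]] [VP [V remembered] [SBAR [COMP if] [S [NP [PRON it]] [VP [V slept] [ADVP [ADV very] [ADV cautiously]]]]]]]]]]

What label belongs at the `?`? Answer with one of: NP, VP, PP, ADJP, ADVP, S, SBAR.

S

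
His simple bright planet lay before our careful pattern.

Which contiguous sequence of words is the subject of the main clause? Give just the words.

his simple bright planet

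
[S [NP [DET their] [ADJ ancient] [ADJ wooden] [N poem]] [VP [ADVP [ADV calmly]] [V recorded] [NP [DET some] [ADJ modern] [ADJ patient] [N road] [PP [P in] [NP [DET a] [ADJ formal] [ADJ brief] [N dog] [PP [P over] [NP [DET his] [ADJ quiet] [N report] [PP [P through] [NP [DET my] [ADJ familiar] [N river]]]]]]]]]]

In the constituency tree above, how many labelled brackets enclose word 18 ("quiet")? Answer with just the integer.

8

Path from the root down to the word: S → VP → NP → PP → NP → PP → NP → ADJ. That is 8 enclosing brackets.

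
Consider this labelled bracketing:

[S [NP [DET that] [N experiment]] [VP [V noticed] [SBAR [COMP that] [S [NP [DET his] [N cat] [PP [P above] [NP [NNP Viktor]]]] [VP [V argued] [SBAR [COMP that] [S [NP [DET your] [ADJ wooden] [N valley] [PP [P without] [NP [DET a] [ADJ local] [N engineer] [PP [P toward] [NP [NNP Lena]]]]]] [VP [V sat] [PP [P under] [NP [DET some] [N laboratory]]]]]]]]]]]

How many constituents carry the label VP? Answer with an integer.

3

Scanning left to right, an opening `[VP` appears at word positions 3, 9, 20 — 3 in total.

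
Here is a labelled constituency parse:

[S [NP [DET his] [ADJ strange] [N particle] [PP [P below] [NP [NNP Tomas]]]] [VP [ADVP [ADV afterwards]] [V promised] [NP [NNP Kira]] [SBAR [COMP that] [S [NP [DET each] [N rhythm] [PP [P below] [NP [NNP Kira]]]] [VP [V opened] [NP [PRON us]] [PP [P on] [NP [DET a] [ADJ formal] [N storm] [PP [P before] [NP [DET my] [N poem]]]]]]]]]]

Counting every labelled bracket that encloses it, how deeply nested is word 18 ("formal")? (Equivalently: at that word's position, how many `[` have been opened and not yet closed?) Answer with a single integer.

8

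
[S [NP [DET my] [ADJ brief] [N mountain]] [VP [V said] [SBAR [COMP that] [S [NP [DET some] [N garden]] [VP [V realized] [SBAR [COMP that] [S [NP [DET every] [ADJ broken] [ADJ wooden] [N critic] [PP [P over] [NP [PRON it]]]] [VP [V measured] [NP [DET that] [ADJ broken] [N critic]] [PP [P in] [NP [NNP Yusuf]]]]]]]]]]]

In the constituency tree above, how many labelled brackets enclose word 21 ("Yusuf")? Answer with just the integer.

11

Path from the root down to the word: S → VP → SBAR → S → VP → SBAR → S → VP → PP → NP → NNP. That is 11 enclosing brackets.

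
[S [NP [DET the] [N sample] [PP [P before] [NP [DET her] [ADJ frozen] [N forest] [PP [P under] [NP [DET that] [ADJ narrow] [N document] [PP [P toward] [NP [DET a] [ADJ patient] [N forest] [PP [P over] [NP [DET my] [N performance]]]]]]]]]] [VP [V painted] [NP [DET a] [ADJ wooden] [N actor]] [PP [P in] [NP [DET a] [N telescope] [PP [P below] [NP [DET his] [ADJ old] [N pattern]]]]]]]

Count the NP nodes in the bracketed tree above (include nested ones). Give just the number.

8

Scanning left to right, an opening `[NP` appears at word positions 1, 4, 8, 12, 16, 19, 23, 26 — 8 in total.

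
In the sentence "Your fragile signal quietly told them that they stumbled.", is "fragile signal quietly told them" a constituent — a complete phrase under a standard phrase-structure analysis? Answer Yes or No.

The sequence begins inside the noun phrase "your fragile signal" and ends inside the verb phrase "quietly told them that they stumbled"; it crosses a phrase boundary, so no single node in the tree spans exactly those words.

No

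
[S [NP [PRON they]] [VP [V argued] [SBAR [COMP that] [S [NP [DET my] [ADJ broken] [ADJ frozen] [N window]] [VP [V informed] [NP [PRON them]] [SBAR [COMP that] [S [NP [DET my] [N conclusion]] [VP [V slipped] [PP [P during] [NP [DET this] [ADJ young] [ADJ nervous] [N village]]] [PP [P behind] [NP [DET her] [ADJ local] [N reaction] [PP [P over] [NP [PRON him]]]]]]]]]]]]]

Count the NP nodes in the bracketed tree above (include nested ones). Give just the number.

7

The NP constituents are: [NP they]; [NP my broken frozen window]; [NP them]; [NP my conclusion]; [NP this young nervous village]; [NP her local reaction over him] …. Total: 7.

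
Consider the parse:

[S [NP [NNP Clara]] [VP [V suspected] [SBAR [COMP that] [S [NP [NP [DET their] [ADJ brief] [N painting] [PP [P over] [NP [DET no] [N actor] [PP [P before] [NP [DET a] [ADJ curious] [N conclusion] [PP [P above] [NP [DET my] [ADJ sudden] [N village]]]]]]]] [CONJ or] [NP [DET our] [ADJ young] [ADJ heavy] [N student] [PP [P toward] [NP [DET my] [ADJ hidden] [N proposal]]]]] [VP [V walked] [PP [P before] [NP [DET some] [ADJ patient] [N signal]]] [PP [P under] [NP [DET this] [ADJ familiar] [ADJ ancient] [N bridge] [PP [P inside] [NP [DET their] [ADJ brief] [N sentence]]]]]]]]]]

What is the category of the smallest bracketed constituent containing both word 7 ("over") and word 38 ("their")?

S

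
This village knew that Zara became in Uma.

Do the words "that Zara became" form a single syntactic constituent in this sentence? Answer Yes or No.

No

"that" belongs to the complementizer "that" while "became" belongs to the clause "Zara became in Uma"; a span that runs across that boundary is not a single phrase.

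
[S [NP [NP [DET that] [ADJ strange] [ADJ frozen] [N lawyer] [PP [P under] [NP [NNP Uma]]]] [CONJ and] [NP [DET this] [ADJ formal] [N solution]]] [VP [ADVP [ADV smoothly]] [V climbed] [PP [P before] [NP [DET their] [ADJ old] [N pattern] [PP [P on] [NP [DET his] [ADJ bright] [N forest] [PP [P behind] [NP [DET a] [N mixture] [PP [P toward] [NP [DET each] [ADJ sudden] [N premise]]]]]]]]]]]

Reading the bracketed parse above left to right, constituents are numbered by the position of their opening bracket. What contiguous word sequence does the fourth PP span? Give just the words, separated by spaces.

Opening `[PP` markers occur at word positions 5, 13, 17, 21, 24; the fourth of these opens the constituent [PP behind a mixture toward each sudden premise].

behind a mixture toward each sudden premise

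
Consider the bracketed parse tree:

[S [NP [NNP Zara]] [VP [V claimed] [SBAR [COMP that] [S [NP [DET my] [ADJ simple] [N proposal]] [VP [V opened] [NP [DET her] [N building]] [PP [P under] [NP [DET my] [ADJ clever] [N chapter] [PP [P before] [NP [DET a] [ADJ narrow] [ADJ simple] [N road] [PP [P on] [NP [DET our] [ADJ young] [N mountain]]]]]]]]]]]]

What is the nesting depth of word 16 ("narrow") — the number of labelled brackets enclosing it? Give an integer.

The word sits inside ADJ, which is inside NP, inside PP, inside NP, inside PP, inside VP, inside S, inside SBAR, inside VP, inside S — 10 brackets in all.

10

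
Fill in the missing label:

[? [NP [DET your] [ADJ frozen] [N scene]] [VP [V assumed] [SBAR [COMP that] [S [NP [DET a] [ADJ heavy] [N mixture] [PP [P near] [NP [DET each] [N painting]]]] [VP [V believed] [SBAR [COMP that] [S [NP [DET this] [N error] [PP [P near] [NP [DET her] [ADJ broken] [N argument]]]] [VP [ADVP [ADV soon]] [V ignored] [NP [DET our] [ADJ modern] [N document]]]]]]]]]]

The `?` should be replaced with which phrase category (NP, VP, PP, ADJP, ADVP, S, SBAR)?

S

Looking at what the `?` directly dominates — NP, VP — this is a clause (S).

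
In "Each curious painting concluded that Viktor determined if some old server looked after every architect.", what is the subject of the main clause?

each curious painting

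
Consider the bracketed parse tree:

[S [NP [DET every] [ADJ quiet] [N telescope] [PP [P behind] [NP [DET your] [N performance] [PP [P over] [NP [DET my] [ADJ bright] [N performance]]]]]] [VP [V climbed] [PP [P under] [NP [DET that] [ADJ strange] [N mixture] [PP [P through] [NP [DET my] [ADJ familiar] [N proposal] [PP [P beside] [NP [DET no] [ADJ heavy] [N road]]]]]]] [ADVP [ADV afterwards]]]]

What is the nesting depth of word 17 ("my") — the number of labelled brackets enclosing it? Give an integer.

The word sits inside DET, which is inside NP, inside PP, inside NP, inside PP, inside VP, inside S — 7 brackets in all.

7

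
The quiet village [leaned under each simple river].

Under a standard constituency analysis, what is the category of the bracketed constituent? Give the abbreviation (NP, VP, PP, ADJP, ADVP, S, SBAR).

VP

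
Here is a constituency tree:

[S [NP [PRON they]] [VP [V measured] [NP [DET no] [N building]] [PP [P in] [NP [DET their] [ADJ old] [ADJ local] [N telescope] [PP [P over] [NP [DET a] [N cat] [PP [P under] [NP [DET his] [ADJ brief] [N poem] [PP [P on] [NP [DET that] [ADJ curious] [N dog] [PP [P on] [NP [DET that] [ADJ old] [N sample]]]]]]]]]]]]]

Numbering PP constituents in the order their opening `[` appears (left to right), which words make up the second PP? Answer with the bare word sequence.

The PP opening brackets appear, in order, over: "in their old local telescope over a cat under his brief poem on that curious dog on that old sample"; "over a cat under his brief poem on that curious dog on that old sample"; "under his brief poem on that curious dog on that old sample"; "on that curious dog on that old sample"; "on that old sample". The second one spans "over a cat under his brief poem on that curious dog on that old sample".

over a cat under his brief poem on that curious dog on that old sample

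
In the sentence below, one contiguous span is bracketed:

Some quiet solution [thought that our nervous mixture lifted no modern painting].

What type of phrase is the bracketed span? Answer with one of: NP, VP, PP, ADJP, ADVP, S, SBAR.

VP

The bracketed span "thought that our nervous mixture lifted no modern painting" is headed by "thought", making it a verb phrase (VP).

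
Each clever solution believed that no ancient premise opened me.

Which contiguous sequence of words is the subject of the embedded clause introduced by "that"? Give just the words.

"no ancient premise" is the NP that combines with the VP headed by "opened" to form the embedded clause introduced by "that" — the subject.

no ancient premise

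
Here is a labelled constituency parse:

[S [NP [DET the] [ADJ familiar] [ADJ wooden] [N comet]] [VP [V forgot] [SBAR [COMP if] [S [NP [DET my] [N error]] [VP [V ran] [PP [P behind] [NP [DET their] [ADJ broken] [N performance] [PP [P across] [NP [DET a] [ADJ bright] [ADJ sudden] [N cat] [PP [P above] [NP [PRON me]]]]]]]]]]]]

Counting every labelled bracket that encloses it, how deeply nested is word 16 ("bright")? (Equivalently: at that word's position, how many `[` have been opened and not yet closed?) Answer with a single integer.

10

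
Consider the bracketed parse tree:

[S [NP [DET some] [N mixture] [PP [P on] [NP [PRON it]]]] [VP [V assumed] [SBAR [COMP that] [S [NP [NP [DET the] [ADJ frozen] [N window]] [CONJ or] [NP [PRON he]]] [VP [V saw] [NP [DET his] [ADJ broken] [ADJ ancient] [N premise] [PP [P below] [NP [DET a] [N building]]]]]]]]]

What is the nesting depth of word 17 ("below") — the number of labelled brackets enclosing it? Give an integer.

The word sits inside P, which is inside PP, inside NP, inside VP, inside S, inside SBAR, inside VP, inside S — 8 brackets in all.

8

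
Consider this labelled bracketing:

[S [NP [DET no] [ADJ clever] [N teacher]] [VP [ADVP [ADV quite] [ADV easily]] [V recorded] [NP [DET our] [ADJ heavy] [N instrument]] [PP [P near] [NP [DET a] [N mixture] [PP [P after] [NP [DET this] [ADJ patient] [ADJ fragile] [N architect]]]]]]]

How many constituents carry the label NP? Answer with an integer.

Scanning left to right, an opening `[NP` appears at word positions 1, 7, 11, 14 — 4 in total.

4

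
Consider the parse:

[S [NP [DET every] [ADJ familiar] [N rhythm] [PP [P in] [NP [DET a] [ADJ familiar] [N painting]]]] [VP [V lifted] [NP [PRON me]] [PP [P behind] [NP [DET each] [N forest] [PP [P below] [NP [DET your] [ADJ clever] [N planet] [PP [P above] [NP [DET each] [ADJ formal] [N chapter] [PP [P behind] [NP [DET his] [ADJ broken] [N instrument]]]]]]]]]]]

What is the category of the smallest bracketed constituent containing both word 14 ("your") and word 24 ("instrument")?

NP

The smallest bracket enclosing both words is [NP your clever planet above each formal chapter behind his broken instrument], so the label is NP.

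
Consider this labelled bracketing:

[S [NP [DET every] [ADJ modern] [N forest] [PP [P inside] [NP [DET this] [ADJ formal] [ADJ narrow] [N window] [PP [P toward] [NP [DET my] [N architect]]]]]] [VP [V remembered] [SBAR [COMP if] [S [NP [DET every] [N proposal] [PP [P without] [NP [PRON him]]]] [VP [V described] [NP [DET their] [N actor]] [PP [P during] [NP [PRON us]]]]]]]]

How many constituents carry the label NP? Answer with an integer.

7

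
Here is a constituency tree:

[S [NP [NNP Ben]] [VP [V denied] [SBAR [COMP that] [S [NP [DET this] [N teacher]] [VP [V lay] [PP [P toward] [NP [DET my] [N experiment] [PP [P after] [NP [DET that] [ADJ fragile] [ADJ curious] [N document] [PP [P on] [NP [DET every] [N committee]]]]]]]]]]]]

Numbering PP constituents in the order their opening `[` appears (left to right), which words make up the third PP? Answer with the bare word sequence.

on every committee

In left-to-right order the PP constituents are "toward my experiment after that fragile curious document on every committee"; "after that fragile curious document on every committee"; "on every committee". Number 3 is "on every committee".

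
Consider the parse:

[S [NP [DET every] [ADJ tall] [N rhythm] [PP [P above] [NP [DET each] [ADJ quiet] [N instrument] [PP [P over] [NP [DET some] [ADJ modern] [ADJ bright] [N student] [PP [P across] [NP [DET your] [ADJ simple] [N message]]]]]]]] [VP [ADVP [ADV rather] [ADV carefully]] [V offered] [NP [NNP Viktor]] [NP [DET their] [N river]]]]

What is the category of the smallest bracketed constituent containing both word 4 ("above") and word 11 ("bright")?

Word 4 lies under S → NP → PP → P; word 11 lies under S → NP → PP → NP → PP → NP → ADJ. The lowest shared node is the PP.

PP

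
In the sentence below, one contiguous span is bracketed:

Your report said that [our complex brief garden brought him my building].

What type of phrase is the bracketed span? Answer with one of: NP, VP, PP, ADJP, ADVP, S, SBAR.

The span is built around the head "brought" — a clause (S).

S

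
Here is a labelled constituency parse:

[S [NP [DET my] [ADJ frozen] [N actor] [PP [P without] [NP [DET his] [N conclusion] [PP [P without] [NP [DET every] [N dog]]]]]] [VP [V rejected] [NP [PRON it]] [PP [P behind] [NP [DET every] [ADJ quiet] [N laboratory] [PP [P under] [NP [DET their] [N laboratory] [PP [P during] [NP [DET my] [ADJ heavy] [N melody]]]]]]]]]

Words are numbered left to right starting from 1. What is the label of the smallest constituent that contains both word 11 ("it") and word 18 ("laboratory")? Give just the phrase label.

The smallest bracket enclosing both words is [VP rejected it behind every quiet laboratory under their laboratory during my heavy melody], so the label is VP.

VP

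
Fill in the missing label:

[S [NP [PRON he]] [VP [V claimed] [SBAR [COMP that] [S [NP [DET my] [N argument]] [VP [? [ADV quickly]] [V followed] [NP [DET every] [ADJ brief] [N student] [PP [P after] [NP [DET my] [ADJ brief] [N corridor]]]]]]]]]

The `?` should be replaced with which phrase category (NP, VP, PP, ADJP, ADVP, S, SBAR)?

ADVP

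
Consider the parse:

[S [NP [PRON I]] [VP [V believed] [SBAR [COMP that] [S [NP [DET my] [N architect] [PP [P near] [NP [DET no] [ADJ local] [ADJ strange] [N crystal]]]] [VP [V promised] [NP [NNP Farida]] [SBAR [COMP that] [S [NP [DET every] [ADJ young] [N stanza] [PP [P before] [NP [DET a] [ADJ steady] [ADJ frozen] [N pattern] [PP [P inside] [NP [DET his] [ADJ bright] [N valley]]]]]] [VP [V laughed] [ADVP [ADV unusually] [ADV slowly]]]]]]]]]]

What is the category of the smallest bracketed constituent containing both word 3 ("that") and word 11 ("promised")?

SBAR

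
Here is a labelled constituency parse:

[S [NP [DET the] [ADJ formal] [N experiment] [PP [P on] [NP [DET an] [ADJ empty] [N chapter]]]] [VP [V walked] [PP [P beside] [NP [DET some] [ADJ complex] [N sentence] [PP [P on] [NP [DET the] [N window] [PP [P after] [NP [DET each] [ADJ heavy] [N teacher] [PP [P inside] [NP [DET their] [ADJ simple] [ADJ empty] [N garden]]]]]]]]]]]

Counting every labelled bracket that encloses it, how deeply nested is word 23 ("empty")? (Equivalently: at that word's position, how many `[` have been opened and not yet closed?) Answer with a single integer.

Counting open brackets not yet closed at "empty": [S [VP [PP [NP [PP [NP [PP [NP [PP [NP [ADJ = 11.

11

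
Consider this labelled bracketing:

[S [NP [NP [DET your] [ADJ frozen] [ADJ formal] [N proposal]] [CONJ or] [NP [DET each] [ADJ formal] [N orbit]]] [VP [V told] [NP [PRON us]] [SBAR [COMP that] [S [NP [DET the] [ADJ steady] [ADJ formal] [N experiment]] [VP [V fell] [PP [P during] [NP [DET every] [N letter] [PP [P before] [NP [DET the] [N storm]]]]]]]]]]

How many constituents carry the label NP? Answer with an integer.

The NP constituents are: [NP your frozen formal proposal or each formal orbit]; [NP your frozen formal proposal]; [NP each formal orbit]; [NP us]; [NP the steady formal experiment]; [NP every letter before the storm] …. Total: 7.

7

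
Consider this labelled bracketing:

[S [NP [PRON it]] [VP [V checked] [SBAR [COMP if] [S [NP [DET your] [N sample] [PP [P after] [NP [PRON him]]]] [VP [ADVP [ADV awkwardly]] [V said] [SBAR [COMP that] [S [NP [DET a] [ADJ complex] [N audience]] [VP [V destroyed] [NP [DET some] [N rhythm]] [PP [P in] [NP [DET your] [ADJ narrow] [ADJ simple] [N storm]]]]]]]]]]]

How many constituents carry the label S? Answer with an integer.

Listing each S by its span: [S it checked if your sample after him awkwardly said that a complex audience destroyed some rhythm in your narrow simple storm]; [S your sample after him awkwardly said that a complex audience destroyed some rhythm in your narrow simple storm]; [S a complex audience destroyed some rhythm in your narrow simple storm] — that makes 3.

3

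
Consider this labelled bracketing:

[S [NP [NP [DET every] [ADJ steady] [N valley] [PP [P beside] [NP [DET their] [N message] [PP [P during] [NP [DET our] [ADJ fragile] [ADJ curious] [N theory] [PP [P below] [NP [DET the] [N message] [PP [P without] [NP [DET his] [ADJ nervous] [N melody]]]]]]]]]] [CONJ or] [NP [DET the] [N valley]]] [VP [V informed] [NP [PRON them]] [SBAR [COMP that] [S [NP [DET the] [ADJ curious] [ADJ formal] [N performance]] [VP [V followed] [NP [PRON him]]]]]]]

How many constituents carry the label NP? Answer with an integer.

10

Scanning left to right, an opening `[NP` appears at word positions 1, 1, 5, 8, 13, 16, 20, 23, 25, 30 — 10 in total.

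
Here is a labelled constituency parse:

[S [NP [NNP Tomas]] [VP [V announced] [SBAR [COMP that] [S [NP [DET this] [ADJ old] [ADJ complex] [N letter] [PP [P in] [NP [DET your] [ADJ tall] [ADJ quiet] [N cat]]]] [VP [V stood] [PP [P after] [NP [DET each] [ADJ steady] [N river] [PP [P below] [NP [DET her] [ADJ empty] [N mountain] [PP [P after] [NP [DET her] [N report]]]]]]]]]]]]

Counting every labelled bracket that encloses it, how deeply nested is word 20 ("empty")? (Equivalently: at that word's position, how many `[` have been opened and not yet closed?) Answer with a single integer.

The word sits inside ADJ, which is inside NP, inside PP, inside NP, inside PP, inside VP, inside S, inside SBAR, inside VP, inside S — 10 brackets in all.

10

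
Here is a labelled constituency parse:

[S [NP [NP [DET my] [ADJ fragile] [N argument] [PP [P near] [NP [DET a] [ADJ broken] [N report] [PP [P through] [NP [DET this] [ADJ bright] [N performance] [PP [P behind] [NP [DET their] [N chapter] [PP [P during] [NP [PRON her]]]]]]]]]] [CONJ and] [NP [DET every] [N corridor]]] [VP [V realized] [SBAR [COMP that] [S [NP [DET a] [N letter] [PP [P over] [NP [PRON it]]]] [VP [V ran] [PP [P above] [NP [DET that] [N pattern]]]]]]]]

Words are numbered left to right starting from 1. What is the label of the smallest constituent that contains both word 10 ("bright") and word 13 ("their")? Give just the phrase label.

NP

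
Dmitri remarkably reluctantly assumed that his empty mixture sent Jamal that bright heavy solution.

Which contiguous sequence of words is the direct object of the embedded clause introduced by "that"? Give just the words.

"sent" heads the VP of the embedded clause introduced by "that", and "that bright heavy solution" is its direct object.

that bright heavy solution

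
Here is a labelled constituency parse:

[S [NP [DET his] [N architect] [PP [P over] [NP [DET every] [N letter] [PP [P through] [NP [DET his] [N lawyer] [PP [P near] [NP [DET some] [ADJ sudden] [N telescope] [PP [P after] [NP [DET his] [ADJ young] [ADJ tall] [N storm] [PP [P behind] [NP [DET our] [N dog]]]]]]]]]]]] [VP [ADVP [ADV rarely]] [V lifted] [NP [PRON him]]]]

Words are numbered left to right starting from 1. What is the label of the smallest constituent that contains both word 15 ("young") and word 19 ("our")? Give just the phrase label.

NP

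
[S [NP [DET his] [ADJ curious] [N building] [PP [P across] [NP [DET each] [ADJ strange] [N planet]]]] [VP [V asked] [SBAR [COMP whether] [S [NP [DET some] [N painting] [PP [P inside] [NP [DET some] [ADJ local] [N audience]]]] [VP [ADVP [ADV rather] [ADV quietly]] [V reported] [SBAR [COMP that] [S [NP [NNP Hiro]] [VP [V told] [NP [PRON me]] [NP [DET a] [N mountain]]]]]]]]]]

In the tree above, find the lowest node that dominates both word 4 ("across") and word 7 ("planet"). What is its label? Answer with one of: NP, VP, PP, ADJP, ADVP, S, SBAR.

The smallest bracket enclosing both words is [PP across each strange planet], so the label is PP.

PP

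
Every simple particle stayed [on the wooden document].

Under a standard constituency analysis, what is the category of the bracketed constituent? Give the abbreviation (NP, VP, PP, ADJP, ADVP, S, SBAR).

"on" is the head of the bracketed span, so the span is a prepositional phrase: PP.

PP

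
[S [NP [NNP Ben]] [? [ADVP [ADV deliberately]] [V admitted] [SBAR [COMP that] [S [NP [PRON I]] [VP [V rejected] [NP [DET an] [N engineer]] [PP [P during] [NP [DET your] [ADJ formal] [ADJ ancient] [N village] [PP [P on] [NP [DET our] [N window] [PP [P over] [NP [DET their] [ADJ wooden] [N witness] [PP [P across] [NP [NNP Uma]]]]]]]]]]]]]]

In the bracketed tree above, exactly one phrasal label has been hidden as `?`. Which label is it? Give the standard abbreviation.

VP

A constituent whose immediate children are ADVP, V 'admitted', SBAR is a verb phrase: VP.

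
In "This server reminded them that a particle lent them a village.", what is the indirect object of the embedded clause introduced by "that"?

them

"lent" heads the VP of the embedded clause introduced by "that", and "them" is its indirect object.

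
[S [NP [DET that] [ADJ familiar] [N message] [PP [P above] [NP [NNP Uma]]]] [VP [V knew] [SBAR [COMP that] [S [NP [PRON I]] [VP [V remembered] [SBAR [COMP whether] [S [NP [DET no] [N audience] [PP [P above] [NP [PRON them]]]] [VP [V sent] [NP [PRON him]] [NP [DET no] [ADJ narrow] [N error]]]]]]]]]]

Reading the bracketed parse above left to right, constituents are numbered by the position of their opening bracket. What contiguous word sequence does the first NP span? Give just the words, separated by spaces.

Opening `[NP` markers occur at word positions 1, 5, 8, 11, 14, 16, 17; the first of these opens the constituent [NP that familiar message above Uma].

that familiar message above Uma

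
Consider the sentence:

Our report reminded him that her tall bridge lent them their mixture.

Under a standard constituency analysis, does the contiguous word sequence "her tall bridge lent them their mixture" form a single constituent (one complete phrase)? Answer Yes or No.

Yes

"her tall bridge lent them their mixture" is exactly the clause [S her tall bridge lent them their mixture], a complete constituent.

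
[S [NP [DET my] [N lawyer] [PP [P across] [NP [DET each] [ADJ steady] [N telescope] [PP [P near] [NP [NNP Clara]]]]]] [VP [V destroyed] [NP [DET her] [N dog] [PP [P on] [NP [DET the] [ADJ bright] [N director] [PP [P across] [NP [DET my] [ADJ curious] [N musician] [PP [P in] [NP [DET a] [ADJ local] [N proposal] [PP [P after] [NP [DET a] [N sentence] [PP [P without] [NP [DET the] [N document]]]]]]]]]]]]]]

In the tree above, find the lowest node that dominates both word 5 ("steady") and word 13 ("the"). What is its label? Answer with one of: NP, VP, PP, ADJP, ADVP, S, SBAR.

Word 5 lies under S → NP → PP → NP → ADJ; word 13 lies under S → VP → NP → PP → NP → DET. The lowest shared node is the S.

S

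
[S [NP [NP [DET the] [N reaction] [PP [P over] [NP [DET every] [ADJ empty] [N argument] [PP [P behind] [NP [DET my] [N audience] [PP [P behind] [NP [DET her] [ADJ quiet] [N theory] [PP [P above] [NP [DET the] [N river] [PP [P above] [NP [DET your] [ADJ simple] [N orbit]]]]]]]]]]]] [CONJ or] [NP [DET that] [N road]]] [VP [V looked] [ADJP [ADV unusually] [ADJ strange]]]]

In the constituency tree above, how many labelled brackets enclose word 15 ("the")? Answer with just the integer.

12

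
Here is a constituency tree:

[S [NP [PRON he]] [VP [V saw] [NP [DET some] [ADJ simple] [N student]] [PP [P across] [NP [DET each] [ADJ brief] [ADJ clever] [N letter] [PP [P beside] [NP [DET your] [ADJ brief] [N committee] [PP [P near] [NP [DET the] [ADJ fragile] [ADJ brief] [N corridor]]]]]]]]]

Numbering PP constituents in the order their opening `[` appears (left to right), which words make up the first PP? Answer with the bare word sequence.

The PP opening brackets appear, in order, over: "across each brief clever letter beside your brief committee near the fragile brief corridor"; "beside your brief committee near the fragile brief corridor"; "near the fragile brief corridor". The first one spans "across each brief clever letter beside your brief committee near the fragile brief corridor".

across each brief clever letter beside your brief committee near the fragile brief corridor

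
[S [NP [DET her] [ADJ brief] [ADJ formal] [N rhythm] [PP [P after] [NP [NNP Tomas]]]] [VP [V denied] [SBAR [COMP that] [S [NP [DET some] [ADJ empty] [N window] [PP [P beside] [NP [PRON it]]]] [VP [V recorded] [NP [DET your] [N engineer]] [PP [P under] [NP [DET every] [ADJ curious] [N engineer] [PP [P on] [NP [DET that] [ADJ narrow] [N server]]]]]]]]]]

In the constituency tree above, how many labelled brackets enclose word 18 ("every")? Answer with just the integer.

8

The word sits inside DET, which is inside NP, inside PP, inside VP, inside S, inside SBAR, inside VP, inside S — 8 brackets in all.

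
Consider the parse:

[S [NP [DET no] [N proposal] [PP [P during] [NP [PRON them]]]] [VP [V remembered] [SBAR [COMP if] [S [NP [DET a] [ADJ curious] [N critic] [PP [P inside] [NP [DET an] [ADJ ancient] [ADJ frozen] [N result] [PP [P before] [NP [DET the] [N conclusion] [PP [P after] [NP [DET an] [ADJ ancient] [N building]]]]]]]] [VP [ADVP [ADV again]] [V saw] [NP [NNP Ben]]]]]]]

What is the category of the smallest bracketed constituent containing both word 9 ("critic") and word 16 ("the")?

NP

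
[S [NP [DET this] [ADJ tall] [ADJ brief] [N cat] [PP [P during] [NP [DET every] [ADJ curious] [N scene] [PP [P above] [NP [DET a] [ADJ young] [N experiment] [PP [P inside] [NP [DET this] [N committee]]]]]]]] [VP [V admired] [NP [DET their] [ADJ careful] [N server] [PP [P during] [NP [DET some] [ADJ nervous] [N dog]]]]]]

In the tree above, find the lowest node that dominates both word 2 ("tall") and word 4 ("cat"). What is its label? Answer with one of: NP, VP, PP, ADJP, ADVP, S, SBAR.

NP

The smallest bracket enclosing both words is [NP this tall brief cat during every curious scene above a young experiment inside this committee], so the label is NP.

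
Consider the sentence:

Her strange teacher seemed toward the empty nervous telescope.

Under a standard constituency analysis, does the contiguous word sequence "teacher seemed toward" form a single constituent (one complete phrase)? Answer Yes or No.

No

The smallest constituent containing the whole sequence is the clause [S her strange teacher seemed toward the empty nervous telescope], but the sequence is only part of it — it straddles the boundary between noun phrase "her strange teacher" and verb phrase "seemed toward the empty nervous telescope".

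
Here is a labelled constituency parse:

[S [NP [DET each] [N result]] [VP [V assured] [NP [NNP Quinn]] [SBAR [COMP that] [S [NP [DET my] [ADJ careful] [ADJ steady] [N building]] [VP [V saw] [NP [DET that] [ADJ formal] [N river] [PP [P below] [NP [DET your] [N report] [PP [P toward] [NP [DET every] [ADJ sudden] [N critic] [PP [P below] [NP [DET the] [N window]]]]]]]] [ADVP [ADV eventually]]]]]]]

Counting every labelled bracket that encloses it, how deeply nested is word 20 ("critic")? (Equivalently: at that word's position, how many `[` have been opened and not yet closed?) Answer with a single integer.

11

Path from the root down to the word: S → VP → SBAR → S → VP → NP → PP → NP → PP → NP → N. That is 11 enclosing brackets.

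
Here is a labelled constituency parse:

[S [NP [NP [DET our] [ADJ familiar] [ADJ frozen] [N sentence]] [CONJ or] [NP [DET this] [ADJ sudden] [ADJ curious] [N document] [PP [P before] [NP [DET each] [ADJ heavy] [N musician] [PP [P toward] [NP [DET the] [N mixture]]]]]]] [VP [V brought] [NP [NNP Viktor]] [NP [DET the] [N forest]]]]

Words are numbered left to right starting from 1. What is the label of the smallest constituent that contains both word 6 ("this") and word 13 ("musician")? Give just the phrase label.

NP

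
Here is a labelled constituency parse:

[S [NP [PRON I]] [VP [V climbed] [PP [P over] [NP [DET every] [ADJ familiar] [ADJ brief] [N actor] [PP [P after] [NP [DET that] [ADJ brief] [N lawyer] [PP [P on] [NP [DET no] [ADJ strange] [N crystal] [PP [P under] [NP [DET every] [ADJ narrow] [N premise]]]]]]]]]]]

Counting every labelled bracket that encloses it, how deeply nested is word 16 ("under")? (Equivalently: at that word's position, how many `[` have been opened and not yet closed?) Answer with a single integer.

The word sits inside P, which is inside PP, inside NP, inside PP, inside NP, inside PP, inside NP, inside PP, inside VP, inside S — 10 brackets in all.

10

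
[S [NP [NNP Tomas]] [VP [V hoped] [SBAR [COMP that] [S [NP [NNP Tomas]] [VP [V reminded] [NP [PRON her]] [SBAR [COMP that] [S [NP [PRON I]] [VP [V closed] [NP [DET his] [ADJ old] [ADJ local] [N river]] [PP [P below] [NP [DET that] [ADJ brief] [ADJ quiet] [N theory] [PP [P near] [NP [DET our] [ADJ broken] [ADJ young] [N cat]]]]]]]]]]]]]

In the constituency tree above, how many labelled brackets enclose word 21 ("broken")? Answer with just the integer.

13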